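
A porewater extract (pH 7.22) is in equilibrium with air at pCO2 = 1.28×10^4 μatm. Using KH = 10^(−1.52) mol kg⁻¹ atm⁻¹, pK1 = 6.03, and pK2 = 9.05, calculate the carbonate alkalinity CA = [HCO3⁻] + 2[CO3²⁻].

[CO2*] = KH · pCO2 = 10^(−1.52) × 1.28×10^4×10^-6 = 3.866×10^-4 mol/kg
α₀ = 1/(1 + K1/[H⁺] + K1K2/[H⁺]²) = 1/(1 + 10^+1.19 + 10^-0.64) = 0.05982
DIC = [CO2*]/α₀ = 3.866×10^-4 / 0.05982 = 6.462 mmol/kg
CA = (α₁ + 2α₂)·DIC = (0.9265 + 2×0.01370) × 6.462 = 6.16 mmol/kg

CA = 6.16 mmol/kg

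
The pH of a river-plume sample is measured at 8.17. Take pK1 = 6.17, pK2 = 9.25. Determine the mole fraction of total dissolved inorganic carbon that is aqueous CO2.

α₀ = 1 / (1 + K1/[H⁺] + K1K2/[H⁺]²) = 1 / (1 + 10^+2.00 + 10^+0.92)
   = 1 / (1 + 100.00 + 8.3176) = 1/109.32 = 0.009148

α₀ = 0.00915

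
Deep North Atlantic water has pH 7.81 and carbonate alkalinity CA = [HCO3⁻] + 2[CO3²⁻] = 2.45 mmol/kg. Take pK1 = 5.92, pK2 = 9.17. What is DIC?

DIC = 2.38 mmol/kg

CA = [HCO3⁻] + 2[CO3²⁻] = (α₁ + 2α₂)·DIC
At pH 7.81: [H⁺]/K1 = 10^-1.89 = 0.012882, K2/[H⁺] = 10^-1.36 = 0.043652
α₁ = 1/(1 + 0.012882 + 0.043652) = 1/1.0565 = 0.9465; α₂ = α₁·K2/[H⁺] = 0.04132
α₁ + 2α₂ = 1.0291
DIC = CA / (α₁ + 2α₂) = 2.45 / 1.0291 = 2.38 mmol/kg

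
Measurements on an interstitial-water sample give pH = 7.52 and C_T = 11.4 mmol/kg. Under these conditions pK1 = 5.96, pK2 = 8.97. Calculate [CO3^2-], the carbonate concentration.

[CO3²⁻] = 0.381 mmol/kg

α₂ = 1 / (1 + [H⁺]/K2 + [H⁺]²/(K1K2)) = 1 / (1 + 10^+1.45 + 10^-0.11)
   = 1 / (1 + 28.184 + 0.77625) = 1/29.960 = 0.03338
[CO3²⁻] = α₂ × DIC = 0.03338 × 11.4 = 0.381 mmol/kg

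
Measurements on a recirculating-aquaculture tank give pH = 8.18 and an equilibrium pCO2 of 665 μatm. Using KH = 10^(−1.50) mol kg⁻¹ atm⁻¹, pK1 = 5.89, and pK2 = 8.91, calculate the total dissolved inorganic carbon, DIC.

[CO2*] = KH · pCO2 = 10^(−1.50) × 665×10^-6 = 2.103×10^-5 mol/kg
α₀ = 1/(1 + K1/[H⁺] + K1K2/[H⁺]²) = 1/(1 + 10^+2.29 + 10^+1.56) = 0.004305
DIC = [CO2*]/α₀ = 2.103×10^-5 / 0.004305 = 4.88 mmol/kg

DIC = 4.88 mmol/kg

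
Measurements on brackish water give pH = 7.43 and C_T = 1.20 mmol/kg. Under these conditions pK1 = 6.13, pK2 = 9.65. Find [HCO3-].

α₁ = 1 / (1 + [H⁺]/K1 + K2/[H⁺]) = 1 / (1 + 10^-1.30 + 10^-2.22)
   = 1 / (1 + 0.050119 + 0.0060256) = 1/1.0561 = 0.9468
[HCO3⁻] = α₁ × DIC = 0.9468 × 1.20 = 1.14 mmol/kg

[HCO3⁻] = 1.14 mmol/kg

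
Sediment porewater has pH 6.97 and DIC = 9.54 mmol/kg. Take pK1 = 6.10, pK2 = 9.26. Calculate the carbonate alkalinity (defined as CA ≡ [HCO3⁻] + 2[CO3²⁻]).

CA = [HCO3⁻] + 2[CO3²⁻] = (α₁ + 2α₂)·DIC
At pH 6.97: [H⁺]/K1 = 10^-0.87 = 0.13490, K2/[H⁺] = 10^-2.29 = 0.0051286
α₁ = 1/(1 + 0.13490 + 0.0051286) = 1/1.1400 = 0.8772; α₂ = α₁·K2/[H⁺] = 0.004499
α₁ + 2α₂ = 0.8862
CA = 0.8862 × 9.54 = 8.45 mmol/kg

CA = 8.45 mmol/kg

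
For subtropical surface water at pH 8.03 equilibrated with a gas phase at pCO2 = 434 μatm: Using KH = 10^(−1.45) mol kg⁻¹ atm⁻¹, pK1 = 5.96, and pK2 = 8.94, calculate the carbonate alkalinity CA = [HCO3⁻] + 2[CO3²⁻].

CA = 2.25 mmol/kg

[CO2*] = KH · pCO2 = 10^(−1.45) × 434×10^-6 = 1.540×10^-5 mol/kg
α₀ = 1/(1 + K1/[H⁺] + K1K2/[H⁺]²) = 1/(1 + 10^+2.07 + 10^+1.16) = 0.007522
DIC = [CO2*]/α₀ = 1.540×10^-5 / 0.007522 = 2.047 mmol/kg
CA = (α₁ + 2α₂)·DIC = (0.8838 + 2×0.1087) × 2.047 = 2.25 mmol/kg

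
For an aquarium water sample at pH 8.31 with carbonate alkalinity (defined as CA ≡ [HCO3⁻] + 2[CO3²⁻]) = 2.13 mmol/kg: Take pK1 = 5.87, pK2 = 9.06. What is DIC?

DIC = 1.86 mmol/kg

CA = [HCO3⁻] + 2[CO3²⁻] = (α₁ + 2α₂)·DIC
At pH 8.31: [H⁺]/K1 = 10^-2.44 = 0.0036308, K2/[H⁺] = 10^-0.75 = 0.17783
α₁ = 1/(1 + 0.0036308 + 0.17783) = 1/1.1815 = 0.8464; α₂ = α₁·K2/[H⁺] = 0.1505
α₁ + 2α₂ = 1.1474
DIC = CA / (α₁ + 2α₂) = 2.13 / 1.1474 = 1.86 mmol/kg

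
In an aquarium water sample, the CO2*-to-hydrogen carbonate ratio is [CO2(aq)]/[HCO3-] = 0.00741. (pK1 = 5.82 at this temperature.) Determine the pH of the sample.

From K1 = [H⁺][HCO3-]/[CO2(aq)]:  pH = pK1 − log₁₀([CO2(aq)]/[HCO3-])
log₁₀(0.00741) = -2.130
pH = 5.82 − (-2.130) = 7.95

pH = 7.95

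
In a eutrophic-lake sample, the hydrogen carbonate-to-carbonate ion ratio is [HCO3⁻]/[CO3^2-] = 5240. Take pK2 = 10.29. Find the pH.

From K2 = [H⁺][CO3^2-]/[HCO3⁻]:  pH = pK2 − log₁₀([HCO3⁻]/[CO3^2-])
log₁₀(5240) = +3.719
pH = 10.29 − (+3.719) = 6.57

pH = 6.57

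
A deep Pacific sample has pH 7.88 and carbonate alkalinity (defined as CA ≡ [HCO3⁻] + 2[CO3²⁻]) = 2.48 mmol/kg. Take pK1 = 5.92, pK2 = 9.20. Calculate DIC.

CA = [HCO3⁻] + 2[CO3²⁻] = (α₁ + 2α₂)·DIC
At pH 7.88: [H⁺]/K1 = 10^-1.96 = 0.010965, K2/[H⁺] = 10^-1.32 = 0.047863
α₁ = 1/(1 + 0.010965 + 0.047863) = 1/1.0588 = 0.9444; α₂ = α₁·K2/[H⁺] = 0.04520
α₁ + 2α₂ = 1.0348
DIC = CA / (α₁ + 2α₂) = 2.48 / 1.0348 = 2.40 mmol/kg

DIC = 2.40 mmol/kg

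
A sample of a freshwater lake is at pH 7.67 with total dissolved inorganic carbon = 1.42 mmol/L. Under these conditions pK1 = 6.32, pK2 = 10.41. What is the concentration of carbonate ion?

α₂ = 1 / (1 + [H⁺]/K2 + [H⁺]²/(K1K2)) = 1 / (1 + 10^+2.74 + 10^+1.39)
   = 1 / (1 + 549.54 + 24.547) = 1/575.09 = 0.001739
[CO3²⁻] = α₂ × DIC = 0.001739 × 1.42 = 0.00247 mmol/L = 2.47 μmol/L

[CO3²⁻] = 2.47 μmol/L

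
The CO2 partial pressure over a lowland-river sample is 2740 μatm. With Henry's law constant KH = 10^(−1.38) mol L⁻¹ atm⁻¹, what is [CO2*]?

[CO2*] = 114 μmol/L

KH = 10^(−1.38) = 4.169×10^-2 mol L⁻¹ atm⁻¹
[CO2*] = KH · pCO2 = 4.169×10^-2 × 2740×10^-6 atm = 1.14×10^-4 mol/L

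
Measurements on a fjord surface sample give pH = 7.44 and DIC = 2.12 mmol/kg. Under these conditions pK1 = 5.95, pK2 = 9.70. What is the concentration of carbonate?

[CO3²⁻] = 11.2 μmol/kg

α₂ = 1 / (1 + [H⁺]/K2 + [H⁺]²/(K1K2)) = 1 / (1 + 10^+2.26 + 10^+0.77)
   = 1 / (1 + 181.97 + 5.8884) = 1/188.86 = 0.005295
[CO3²⁻] = α₂ × DIC = 0.005295 × 2.12 = 0.0112 mmol/kg = 11.2 μmol/kg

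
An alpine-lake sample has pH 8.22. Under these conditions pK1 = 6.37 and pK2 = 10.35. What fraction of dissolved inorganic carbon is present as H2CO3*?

α₀ = 0.0138

α₀ = 1 / (1 + K1/[H⁺] + K1K2/[H⁺]²) = 1 / (1 + 10^+1.85 + 10^-0.28)
   = 1 / (1 + 70.795 + 0.52481) = 1/72.319 = 0.01383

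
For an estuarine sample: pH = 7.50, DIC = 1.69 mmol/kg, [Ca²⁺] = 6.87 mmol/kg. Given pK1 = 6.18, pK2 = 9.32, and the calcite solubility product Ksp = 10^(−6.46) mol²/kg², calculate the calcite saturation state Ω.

α₂ = 1 / (1 + [H⁺]/K2 + [H⁺]²/(K1K2)) = 1 / (1 + 10^+1.82 + 10^+0.50)
   = 1 / (1 + 66.069 + 3.1623) = 1/70.232 = 0.01424
[CO3²⁻] = α₂ × DIC = 0.01424 × 1.69 = 0.02406 mmol/kg
Ksp = 10^(−6.46) = 3.467×10^-7
Ω = [Ca²⁺][CO3²⁻]/Ksp = (6.87×10^-3)(2.406×10^-5) / 3.467×10^-7 = 0.477

Ω = 0.477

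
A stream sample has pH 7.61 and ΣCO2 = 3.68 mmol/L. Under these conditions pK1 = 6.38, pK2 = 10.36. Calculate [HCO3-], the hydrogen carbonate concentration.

[HCO3⁻] = 3.47 mmol/L

α₁ = 1 / (1 + [H⁺]/K1 + K2/[H⁺]) = 1 / (1 + 10^-1.23 + 10^-2.75)
   = 1 / (1 + 0.058884 + 0.0017783) = 1/1.0607 = 0.9428
[HCO3⁻] = α₁ × DIC = 0.9428 × 3.68 = 3.47 mmol/L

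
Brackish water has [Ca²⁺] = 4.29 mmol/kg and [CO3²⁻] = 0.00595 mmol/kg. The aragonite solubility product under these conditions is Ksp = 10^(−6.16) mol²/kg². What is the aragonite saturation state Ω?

Ω = 0.0369

Ksp = 10^(−6.16) = 6.918×10^-7
Ω = [Ca²⁺][CO3²⁻]/Ksp = (4.29×10^-3)(0.00595×10^-3) / 6.918×10^-7 = 0.0369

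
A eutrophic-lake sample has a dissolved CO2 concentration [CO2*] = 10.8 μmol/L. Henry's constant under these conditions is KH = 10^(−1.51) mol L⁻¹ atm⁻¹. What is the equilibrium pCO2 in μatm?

pCO2 = 349 μatm

KH = 10^(−1.51) = 3.090×10^-2 mol L⁻¹ atm⁻¹
pCO2 = [CO2*]/KH = 10.8×10^-6 / 3.090×10^-2 = 3.49×10^-4 atm = 349 μatm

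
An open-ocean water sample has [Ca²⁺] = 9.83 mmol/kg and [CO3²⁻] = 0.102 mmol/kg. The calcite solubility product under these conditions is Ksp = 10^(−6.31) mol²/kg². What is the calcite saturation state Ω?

Ksp = 10^(−6.31) = 4.898×10^-7
Ω = [Ca²⁺][CO3²⁻]/Ksp = (9.83×10^-3)(0.102×10^-3) / 4.898×10^-7 = 2.05

Ω = 2.05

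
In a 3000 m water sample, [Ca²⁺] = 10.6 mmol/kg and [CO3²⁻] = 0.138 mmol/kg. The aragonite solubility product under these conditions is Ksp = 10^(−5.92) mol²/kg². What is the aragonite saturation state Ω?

Ksp = 10^(−5.92) = 1.202×10^-6
Ω = [Ca²⁺][CO3²⁻]/Ksp = (10.6×10^-3)(0.138×10^-3) / 1.202×10^-6 = 1.22

Ω = 1.22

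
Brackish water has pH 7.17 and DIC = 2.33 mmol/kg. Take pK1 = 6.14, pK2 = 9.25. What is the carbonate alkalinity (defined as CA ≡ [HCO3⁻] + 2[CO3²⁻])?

CA = 2.15 mmol/kg

CA = [HCO3⁻] + 2[CO3²⁻] = (α₁ + 2α₂)·DIC
At pH 7.17: [H⁺]/K1 = 10^-1.03 = 0.093325, K2/[H⁺] = 10^-2.08 = 0.0083176
α₁ = 1/(1 + 0.093325 + 0.0083176) = 1/1.1016 = 0.9077; α₂ = α₁·K2/[H⁺] = 0.007550
α₁ + 2α₂ = 0.9228
CA = 0.9228 × 2.33 = 2.15 mmol/kg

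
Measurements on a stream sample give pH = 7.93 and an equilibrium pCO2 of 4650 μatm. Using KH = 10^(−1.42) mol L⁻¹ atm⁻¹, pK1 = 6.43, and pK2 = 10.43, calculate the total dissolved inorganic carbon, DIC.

[CO2*] = KH · pCO2 = 10^(−1.42) × 4650×10^-6 = 1.768×10^-4 mol/L
α₀ = 1/(1 + K1/[H⁺] + K1K2/[H⁺]²) = 1/(1 + 10^+1.50 + 10^-1.00) = 0.03056
DIC = [CO2*]/α₀ = 1.768×10^-4 / 0.03056 = 5.78 mmol/L

DIC = 5.78 mmol/L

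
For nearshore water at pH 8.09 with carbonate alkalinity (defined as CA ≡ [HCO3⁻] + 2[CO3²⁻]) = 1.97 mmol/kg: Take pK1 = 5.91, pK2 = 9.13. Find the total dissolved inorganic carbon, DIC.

CA = [HCO3⁻] + 2[CO3²⁻] = (α₁ + 2α₂)·DIC
At pH 8.09: [H⁺]/K1 = 10^-2.18 = 0.0066069, K2/[H⁺] = 10^-1.04 = 0.091201
α₁ = 1/(1 + 0.0066069 + 0.091201) = 1/1.0978 = 0.9109; α₂ = α₁·K2/[H⁺] = 0.08308
α₁ + 2α₂ = 1.0771
DIC = CA / (α₁ + 2α₂) = 1.97 / 1.0771 = 1.83 mmol/kg

DIC = 1.83 mmol/kg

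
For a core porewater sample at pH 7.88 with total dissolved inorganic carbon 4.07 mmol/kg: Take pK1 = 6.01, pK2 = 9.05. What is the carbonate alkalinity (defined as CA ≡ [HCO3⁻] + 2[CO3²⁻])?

CA = 4.27 mmol/kg

CA = [HCO3⁻] + 2[CO3²⁻] = (α₁ + 2α₂)·DIC
At pH 7.88: [H⁺]/K1 = 10^-1.87 = 0.013490, K2/[H⁺] = 10^-1.17 = 0.067608
α₁ = 1/(1 + 0.013490 + 0.067608) = 1/1.0811 = 0.9250; α₂ = α₁·K2/[H⁺] = 0.06254
α₁ + 2α₂ = 1.0501
CA = 1.0501 × 4.07 = 4.27 mmol/kg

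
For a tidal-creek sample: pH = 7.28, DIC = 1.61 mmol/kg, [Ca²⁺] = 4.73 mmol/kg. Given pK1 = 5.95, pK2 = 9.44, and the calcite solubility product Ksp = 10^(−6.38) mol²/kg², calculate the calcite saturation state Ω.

α₂ = 1 / (1 + [H⁺]/K2 + [H⁺]²/(K1K2)) = 1 / (1 + 10^+2.16 + 10^+0.83)
   = 1 / (1 + 144.54 + 6.7608) = 1/152.30 = 0.006566
[CO3²⁻] = α₂ × DIC = 0.006566 × 1.61 = 0.01057 mmol/kg = 10.57 μmol/kg
Ksp = 10^(−6.38) = 4.169×10^-7
Ω = [Ca²⁺][CO3²⁻]/Ksp = (4.73×10^-3)(1.057×10^-5) / 4.169×10^-7 = 0.120

Ω = 0.120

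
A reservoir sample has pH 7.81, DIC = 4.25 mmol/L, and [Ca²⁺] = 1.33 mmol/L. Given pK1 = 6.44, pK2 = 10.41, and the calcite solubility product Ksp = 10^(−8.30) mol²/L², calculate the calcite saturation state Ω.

α₂ = 1 / (1 + [H⁺]/K2 + [H⁺]²/(K1K2)) = 1 / (1 + 10^+2.60 + 10^+1.23)
   = 1 / (1 + 398.11 + 16.982) = 1/416.09 = 0.002403
[CO3²⁻] = α₂ × DIC = 0.002403 × 4.25 = 0.01021 mmol/L = 10.21 μmol/L
Ksp = 10^(−8.30) = 5.012×10^-9
Ω = [Ca²⁺][CO3²⁻]/Ksp = (1.33×10^-3)(1.021×10^-5) / 5.012×10^-9 = 2.71

Ω = 2.71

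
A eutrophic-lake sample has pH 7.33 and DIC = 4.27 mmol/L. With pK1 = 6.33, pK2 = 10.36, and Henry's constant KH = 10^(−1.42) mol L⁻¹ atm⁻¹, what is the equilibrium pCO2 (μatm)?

α₀ = 1 / (1 + K1/[H⁺] + K1K2/[H⁺]²) = 1 / (1 + 10^+1.00 + 10^-2.03)
   = 1 / (1 + 10.000 + 0.0093325) = 1/11.009 = 0.09083
[CO2*] = α₀ × DIC = 0.09083 × 4.27 = 0.3879 mmol/L
pCO2 = [CO2*]/KH = 3.879×10^-4 / 3.802×10^-2 = 1.02×10^4 μatm

pCO2 = 1.02×10^4 μatm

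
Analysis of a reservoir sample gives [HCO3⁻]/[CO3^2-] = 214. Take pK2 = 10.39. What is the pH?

pH = 8.06

From K2 = [H⁺][CO3^2-]/[HCO3⁻]:  pH = pK2 − log₁₀([HCO3⁻]/[CO3^2-])
log₁₀(214) = +2.330
pH = 10.39 − (+2.330) = 8.06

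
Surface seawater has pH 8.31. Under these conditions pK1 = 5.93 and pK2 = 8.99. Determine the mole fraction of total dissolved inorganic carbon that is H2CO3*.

α₀ = 1 / (1 + K1/[H⁺] + K1K2/[H⁺]²) = 1 / (1 + 10^+2.38 + 10^+1.70)
   = 1 / (1 + 239.88 + 50.119) = 1/291.00 = 0.003436

α₀ = 0.00344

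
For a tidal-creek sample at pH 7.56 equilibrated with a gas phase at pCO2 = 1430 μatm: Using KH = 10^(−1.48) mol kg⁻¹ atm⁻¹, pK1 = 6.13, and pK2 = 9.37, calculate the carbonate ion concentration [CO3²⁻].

[CO2*] = KH · pCO2 = 10^(−1.48) × 1430×10^-6 = 4.735×10^-5 mol/kg
α₀ = 1/(1 + K1/[H⁺] + K1K2/[H⁺]²) = 1/(1 + 10^+1.43 + 10^-0.38) = 0.03530
DIC = [CO2*]/α₀ = 4.735×10^-5 / 0.03530 = 1.342 mmol/kg
[CO3²⁻] = α₂·DIC; α₂ = 0.01471, so [CO3²⁻] = 0.01471 × 1.342 = 0.0197 mmol/kg = 19.7 μmol/kg

[CO3²⁻] = 19.7 μmol/kg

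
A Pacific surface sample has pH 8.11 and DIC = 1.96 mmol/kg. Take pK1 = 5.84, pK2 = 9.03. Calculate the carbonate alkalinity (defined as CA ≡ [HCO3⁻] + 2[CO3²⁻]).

CA = [HCO3⁻] + 2[CO3²⁻] = (α₁ + 2α₂)·DIC
At pH 8.11: [H⁺]/K1 = 10^-2.27 = 0.0053703, K2/[H⁺] = 10^-0.92 = 0.12023
α₁ = 1/(1 + 0.0053703 + 0.12023) = 1/1.1256 = 0.8884; α₂ = α₁·K2/[H⁺] = 0.1068
α₁ + 2α₂ = 1.1020
CA = 1.1020 × 1.96 = 2.16 mmol/kg

CA = 2.16 mmol/kg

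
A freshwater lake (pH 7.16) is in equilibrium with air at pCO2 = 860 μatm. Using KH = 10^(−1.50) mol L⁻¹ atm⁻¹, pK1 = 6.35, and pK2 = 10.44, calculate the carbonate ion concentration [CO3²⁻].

[CO2*] = KH · pCO2 = 10^(−1.50) × 860×10^-6 = 2.720×10^-5 mol/L
α₀ = 1/(1 + K1/[H⁺] + K1K2/[H⁺]²) = 1/(1 + 10^+0.81 + 10^-2.47) = 0.1340
DIC = [CO2*]/α₀ = 2.720×10^-5 / 0.1340 = 0.2029 mmol/L
[CO3²⁻] = α₂·DIC; α₂ = 0.0004542, so [CO3²⁻] = 0.0004542 × 0.2029 = 9.22×10^-5 mmol/L = 0.0922 μmol/L

[CO3²⁻] = 0.0922 μmol/L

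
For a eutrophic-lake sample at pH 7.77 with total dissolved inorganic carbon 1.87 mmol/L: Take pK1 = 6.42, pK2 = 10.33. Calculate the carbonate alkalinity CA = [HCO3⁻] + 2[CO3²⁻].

CA = 1.80 mmol/L

CA = [HCO3⁻] + 2[CO3²⁻] = (α₁ + 2α₂)·DIC
At pH 7.77: [H⁺]/K1 = 10^-1.35 = 0.044668, K2/[H⁺] = 10^-2.56 = 0.0027542
α₁ = 1/(1 + 0.044668 + 0.0027542) = 1/1.0474 = 0.9547; α₂ = α₁·K2/[H⁺] = 0.002630
α₁ + 2α₂ = 0.9600
CA = 0.9600 × 1.87 = 1.80 mmol/L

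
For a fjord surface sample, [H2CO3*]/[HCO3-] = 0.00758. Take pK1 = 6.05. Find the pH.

From K1 = [H⁺][HCO3-]/[H2CO3*]:  pH = pK1 − log₁₀([H2CO3*]/[HCO3-])
log₁₀(0.00758) = -2.120
pH = 6.05 − (-2.120) = 8.17

pH = 8.17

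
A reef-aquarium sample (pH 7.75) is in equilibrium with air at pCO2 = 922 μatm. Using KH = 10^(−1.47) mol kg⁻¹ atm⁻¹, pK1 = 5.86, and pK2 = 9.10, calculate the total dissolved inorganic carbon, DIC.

[CO2*] = KH · pCO2 = 10^(−1.47) × 922×10^-6 = 3.124×10^-5 mol/kg
α₀ = 1/(1 + K1/[H⁺] + K1K2/[H⁺]²) = 1/(1 + 10^+1.89 + 10^+0.54) = 0.01218
DIC = [CO2*]/α₀ = 3.124×10^-5 / 0.01218 = 2.56 mmol/kg

DIC = 2.56 mmol/kg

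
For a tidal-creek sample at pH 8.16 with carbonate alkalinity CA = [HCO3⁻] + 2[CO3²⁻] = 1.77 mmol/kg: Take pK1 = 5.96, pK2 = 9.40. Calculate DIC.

DIC = 1.69 mmol/kg

CA = [HCO3⁻] + 2[CO3²⁻] = (α₁ + 2α₂)·DIC
At pH 8.16: [H⁺]/K1 = 10^-2.20 = 0.0063096, K2/[H⁺] = 10^-1.24 = 0.057544
α₁ = 1/(1 + 0.0063096 + 0.057544) = 1/1.0639 = 0.9400; α₂ = α₁·K2/[H⁺] = 0.05409
α₁ + 2α₂ = 1.0482
DIC = CA / (α₁ + 2α₂) = 1.77 / 1.0482 = 1.69 mmol/kg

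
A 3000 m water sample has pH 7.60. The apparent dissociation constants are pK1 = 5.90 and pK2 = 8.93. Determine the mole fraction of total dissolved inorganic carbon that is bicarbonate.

α₁ = 0.937

α₁ = 1 / (1 + [H⁺]/K1 + K2/[H⁺]) = 1 / (1 + 10^-1.70 + 10^-1.33)
   = 1 / (1 + 0.019953 + 0.046774) = 1/1.0667 = 0.9374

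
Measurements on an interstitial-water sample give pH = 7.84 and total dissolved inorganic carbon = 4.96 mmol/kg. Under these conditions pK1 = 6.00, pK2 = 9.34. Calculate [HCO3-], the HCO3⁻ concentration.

α₁ = 1 / (1 + [H⁺]/K1 + K2/[H⁺]) = 1 / (1 + 10^-1.84 + 10^-1.50)
   = 1 / (1 + 0.014454 + 0.031623) = 1/1.0461 = 0.9560
[HCO3⁻] = α₁ × DIC = 0.9560 × 4.96 = 4.74 mmol/kg

[HCO3⁻] = 4.74 mmol/kg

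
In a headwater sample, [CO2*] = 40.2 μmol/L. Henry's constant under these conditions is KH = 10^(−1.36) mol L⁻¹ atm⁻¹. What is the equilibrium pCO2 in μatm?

KH = 10^(−1.36) = 4.365×10^-2 mol L⁻¹ atm⁻¹
pCO2 = [CO2*]/KH = 40.2×10^-6 / 4.365×10^-2 = 9.21×10^-4 atm = 921 μatm

pCO2 = 921 μatm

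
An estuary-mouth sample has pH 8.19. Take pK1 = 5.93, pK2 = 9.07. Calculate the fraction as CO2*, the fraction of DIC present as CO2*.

α₀ = 0.00483

α₀ = 1 / (1 + K1/[H⁺] + K1K2/[H⁺]²) = 1 / (1 + 10^+2.26 + 10^+1.38)
   = 1 / (1 + 181.97 + 23.988) = 1/206.96 = 0.004832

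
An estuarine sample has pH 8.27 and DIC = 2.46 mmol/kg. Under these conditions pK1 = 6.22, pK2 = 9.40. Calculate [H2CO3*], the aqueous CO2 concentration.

α₀ = 1 / (1 + K1/[H⁺] + K1K2/[H⁺]²) = 1 / (1 + 10^+2.05 + 10^+0.92)
   = 1 / (1 + 112.20 + 8.3176) = 1/121.52 = 0.008229
[CO2*] = α₀ × DIC = 0.008229 × 2.46 = 0.0202 mmol/kg

[CO2*] = 0.0202 mmol/kg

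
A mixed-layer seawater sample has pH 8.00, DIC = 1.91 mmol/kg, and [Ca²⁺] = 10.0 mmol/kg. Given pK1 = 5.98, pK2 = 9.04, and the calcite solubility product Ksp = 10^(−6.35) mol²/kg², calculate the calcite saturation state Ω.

α₂ = 1 / (1 + [H⁺]/K2 + [H⁺]²/(K1K2)) = 1 / (1 + 10^+1.04 + 10^-0.98)
   = 1 / (1 + 10.965 + 0.10471) = 1/12.069 = 0.08285
[CO3²⁻] = α₂ × DIC = 0.08285 × 1.91 = 0.1583 mmol/kg
Ksp = 10^(−6.35) = 4.467×10^-7
Ω = [Ca²⁺][CO3²⁻]/Ksp = (10.0×10^-3)(1.583×10^-4) / 4.467×10^-7 = 3.54

Ω = 3.54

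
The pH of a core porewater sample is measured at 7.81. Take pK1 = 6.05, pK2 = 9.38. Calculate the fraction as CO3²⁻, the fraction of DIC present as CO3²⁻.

α₂ = 0.0258

α₂ = 1 / (1 + [H⁺]/K2 + [H⁺]²/(K1K2)) = 1 / (1 + 10^+1.57 + 10^-0.19)
   = 1 / (1 + 37.154 + 0.64565) = 1/38.799 = 0.02577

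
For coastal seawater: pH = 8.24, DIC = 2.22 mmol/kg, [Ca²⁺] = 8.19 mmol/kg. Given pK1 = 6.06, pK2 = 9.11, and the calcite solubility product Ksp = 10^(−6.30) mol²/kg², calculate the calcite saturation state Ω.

α₂ = 1 / (1 + [H⁺]/K2 + [H⁺]²/(K1K2)) = 1 / (1 + 10^+0.87 + 10^-1.31)
   = 1 / (1 + 7.4131 + 0.048978) = 1/8.4621 = 0.1182
[CO3²⁻] = α₂ × DIC = 0.1182 × 2.22 = 0.2623 mmol/kg
Ksp = 10^(−6.30) = 5.012×10^-7
Ω = [Ca²⁺][CO3²⁻]/Ksp = (8.19×10^-3)(2.623×10^-4) / 5.012×10^-7 = 4.29

Ω = 4.29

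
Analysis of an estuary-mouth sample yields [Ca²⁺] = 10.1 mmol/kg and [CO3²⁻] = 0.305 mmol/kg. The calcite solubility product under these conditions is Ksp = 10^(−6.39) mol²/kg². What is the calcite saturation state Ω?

Ω = 7.56

Ksp = 10^(−6.39) = 4.074×10^-7
Ω = [Ca²⁺][CO3²⁻]/Ksp = (10.1×10^-3)(0.305×10^-3) / 4.074×10^-7 = 7.56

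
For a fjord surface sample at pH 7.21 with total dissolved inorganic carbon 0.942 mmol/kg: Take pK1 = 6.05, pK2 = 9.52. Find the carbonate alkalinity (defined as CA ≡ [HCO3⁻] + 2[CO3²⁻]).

CA = [HCO3⁻] + 2[CO3²⁻] = (α₁ + 2α₂)·DIC
At pH 7.21: [H⁺]/K1 = 10^-1.16 = 0.069183, K2/[H⁺] = 10^-2.31 = 0.0048978
α₁ = 1/(1 + 0.069183 + 0.0048978) = 1/1.0741 = 0.9310; α₂ = α₁·K2/[H⁺] = 0.004560
α₁ + 2α₂ = 0.9401
CA = 0.9401 × 0.942 = 0.886 mmol/kg

CA = 0.886 mmol/kg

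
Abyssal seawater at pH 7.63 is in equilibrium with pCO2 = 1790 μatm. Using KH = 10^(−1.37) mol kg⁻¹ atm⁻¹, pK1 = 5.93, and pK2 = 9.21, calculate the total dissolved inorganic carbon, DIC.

[CO2*] = KH · pCO2 = 10^(−1.37) × 1790×10^-6 = 7.636×10^-5 mol/kg
α₀ = 1/(1 + K1/[H⁺] + K1K2/[H⁺]²) = 1/(1 + 10^+1.70 + 10^+0.12) = 0.01907
DIC = [CO2*]/α₀ = 7.636×10^-5 / 0.01907 = 4.00 mmol/kg

DIC = 4.00 mmol/kg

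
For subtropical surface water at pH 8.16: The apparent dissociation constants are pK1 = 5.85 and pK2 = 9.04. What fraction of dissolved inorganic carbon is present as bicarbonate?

α₁ = 0.880

α₁ = 1 / (1 + [H⁺]/K1 + K2/[H⁺]) = 1 / (1 + 10^-2.31 + 10^-0.88)
   = 1 / (1 + 0.0048978 + 0.13183) = 1/1.1367 = 0.8797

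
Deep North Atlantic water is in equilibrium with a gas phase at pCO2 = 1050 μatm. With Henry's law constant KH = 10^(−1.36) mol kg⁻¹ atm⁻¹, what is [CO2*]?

KH = 10^(−1.36) = 4.365×10^-2 mol kg⁻¹ atm⁻¹
[CO2*] = KH · pCO2 = 4.365×10^-2 × 1050×10^-6 atm = 4.58×10^-5 mol/kg

[CO2*] = 45.8 μmol/kg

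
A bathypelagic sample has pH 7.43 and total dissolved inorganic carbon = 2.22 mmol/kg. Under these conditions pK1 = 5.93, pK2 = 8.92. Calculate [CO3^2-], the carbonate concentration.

α₂ = 1 / (1 + [H⁺]/K2 + [H⁺]²/(K1K2)) = 1 / (1 + 10^+1.49 + 10^-0.01)
   = 1 / (1 + 30.903 + 0.97724) = 1/32.880 = 0.03041
[CO3²⁻] = α₂ × DIC = 0.03041 × 2.22 = 0.0675 mmol/kg

[CO3²⁻] = 0.0675 mmol/kg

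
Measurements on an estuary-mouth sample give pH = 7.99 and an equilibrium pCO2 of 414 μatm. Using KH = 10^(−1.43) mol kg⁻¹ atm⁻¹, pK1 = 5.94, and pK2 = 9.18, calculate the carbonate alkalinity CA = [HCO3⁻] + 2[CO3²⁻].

CA = 1.95 mmol/kg

[CO2*] = KH · pCO2 = 10^(−1.43) × 414×10^-6 = 1.538×10^-5 mol/kg
α₀ = 1/(1 + K1/[H⁺] + K1K2/[H⁺]²) = 1/(1 + 10^+2.05 + 10^+0.86) = 0.008302
DIC = [CO2*]/α₀ = 1.538×10^-5 / 0.008302 = 1.853 mmol/kg
CA = (α₁ + 2α₂)·DIC = (0.9316 + 2×0.06015) × 1.853 = 1.95 mmol/kg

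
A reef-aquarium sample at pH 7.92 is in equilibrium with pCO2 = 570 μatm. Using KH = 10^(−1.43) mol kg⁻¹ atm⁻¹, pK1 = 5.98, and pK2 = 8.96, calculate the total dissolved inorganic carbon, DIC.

[CO2*] = KH · pCO2 = 10^(−1.43) × 570×10^-6 = 2.118×10^-5 mol/kg
α₀ = 1/(1 + K1/[H⁺] + K1K2/[H⁺]²) = 1/(1 + 10^+1.94 + 10^+0.90) = 0.01041
DIC = [CO2*]/α₀ = 2.118×10^-5 / 0.01041 = 2.03 mmol/kg

DIC = 2.03 mmol/kg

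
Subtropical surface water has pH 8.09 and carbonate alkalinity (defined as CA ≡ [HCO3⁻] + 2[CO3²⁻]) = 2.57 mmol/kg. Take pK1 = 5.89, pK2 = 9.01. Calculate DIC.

CA = [HCO3⁻] + 2[CO3²⁻] = (α₁ + 2α₂)·DIC
At pH 8.09: [H⁺]/K1 = 10^-2.20 = 0.0063096, K2/[H⁺] = 10^-0.92 = 0.12023
α₁ = 1/(1 + 0.0063096 + 0.12023) = 1/1.1265 = 0.8877; α₂ = α₁·K2/[H⁺] = 0.1067
α₁ + 2α₂ = 1.1011
DIC = CA / (α₁ + 2α₂) = 2.57 / 1.1011 = 2.33 mmol/kg

DIC = 2.33 mmol/kg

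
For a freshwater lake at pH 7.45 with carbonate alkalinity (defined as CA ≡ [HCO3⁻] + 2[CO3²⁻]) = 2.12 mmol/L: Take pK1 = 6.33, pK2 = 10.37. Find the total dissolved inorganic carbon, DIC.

CA = [HCO3⁻] + 2[CO3²⁻] = (α₁ + 2α₂)·DIC
At pH 7.45: [H⁺]/K1 = 10^-1.12 = 0.075858, K2/[H⁺] = 10^-2.92 = 0.0012023
α₁ = 1/(1 + 0.075858 + 0.0012023) = 1/1.0771 = 0.9285; α₂ = α₁·K2/[H⁺] = 0.001116
α₁ + 2α₂ = 0.9307
DIC = CA / (α₁ + 2α₂) = 2.12 / 0.9307 = 2.28 mmol/L

DIC = 2.28 mmol/L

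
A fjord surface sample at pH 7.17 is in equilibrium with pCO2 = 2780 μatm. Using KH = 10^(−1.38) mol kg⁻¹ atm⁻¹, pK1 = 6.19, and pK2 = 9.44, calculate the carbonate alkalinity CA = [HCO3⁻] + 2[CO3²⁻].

CA = 1.12 mmol/kg

[CO2*] = KH · pCO2 = 10^(−1.38) × 2780×10^-6 = 1.159×10^-4 mol/kg
α₀ = 1/(1 + K1/[H⁺] + K1K2/[H⁺]²) = 1/(1 + 10^+0.98 + 10^-1.29) = 0.09433
DIC = [CO2*]/α₀ = 1.159×10^-4 / 0.09433 = 1.229 mmol/kg
CA = (α₁ + 2α₂)·DIC = (0.9008 + 2×0.004838) × 1.229 = 1.12 mmol/kg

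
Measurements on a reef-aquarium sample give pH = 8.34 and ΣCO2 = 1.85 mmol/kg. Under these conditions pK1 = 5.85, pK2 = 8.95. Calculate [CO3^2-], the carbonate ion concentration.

α₂ = 1 / (1 + [H⁺]/K2 + [H⁺]²/(K1K2)) = 1 / (1 + 10^+0.61 + 10^-1.88)
   = 1 / (1 + 4.0738 + 0.013183) = 1/5.0870 = 0.1966
[CO3²⁻] = α₂ × DIC = 0.1966 × 1.85 = 0.364 mmol/kg

[CO3²⁻] = 0.364 mmol/kg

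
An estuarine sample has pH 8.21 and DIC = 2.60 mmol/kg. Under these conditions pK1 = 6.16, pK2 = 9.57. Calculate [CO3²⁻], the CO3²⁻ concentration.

[CO3²⁻] = 0.108 mmol/kg

α₂ = 1 / (1 + [H⁺]/K2 + [H⁺]²/(K1K2)) = 1 / (1 + 10^+1.36 + 10^-0.69)
   = 1 / (1 + 22.909 + 0.20417) = 1/24.113 = 0.04147
[CO3²⁻] = α₂ × DIC = 0.04147 × 2.60 = 0.108 mmol/kg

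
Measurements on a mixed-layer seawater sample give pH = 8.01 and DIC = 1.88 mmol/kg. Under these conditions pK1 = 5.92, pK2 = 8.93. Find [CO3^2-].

[CO3²⁻] = 0.200 mmol/kg

α₂ = 1 / (1 + [H⁺]/K2 + [H⁺]²/(K1K2)) = 1 / (1 + 10^+0.92 + 10^-1.17)
   = 1 / (1 + 8.3176 + 0.067608) = 1/9.3852 = 0.1066
[CO3²⁻] = α₂ × DIC = 0.1066 × 1.88 = 0.200 mmol/kg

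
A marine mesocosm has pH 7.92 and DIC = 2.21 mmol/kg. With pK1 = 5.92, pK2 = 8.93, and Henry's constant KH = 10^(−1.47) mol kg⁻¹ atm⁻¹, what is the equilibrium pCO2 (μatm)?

pCO2 = 589 μatm

α₀ = 1 / (1 + K1/[H⁺] + K1K2/[H⁺]²) = 1 / (1 + 10^+2.00 + 10^+0.99)
   = 1 / (1 + 100.00 + 9.7724) = 1/110.77 = 0.009028
[CO2*] = α₀ × DIC = 0.009028 × 2.21 = 0.01995 mmol/kg = 19.95 μmol/kg
pCO2 = [CO2*]/KH = 1.995×10^-5 / 3.388×10^-2 = 589 μatm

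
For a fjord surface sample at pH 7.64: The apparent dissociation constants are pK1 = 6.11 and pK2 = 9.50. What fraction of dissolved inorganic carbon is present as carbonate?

α₂ = 0.0132

α₂ = 1 / (1 + [H⁺]/K2 + [H⁺]²/(K1K2)) = 1 / (1 + 10^+1.86 + 10^+0.33)
   = 1 / (1 + 72.444 + 2.1380) = 1/75.582 = 0.01323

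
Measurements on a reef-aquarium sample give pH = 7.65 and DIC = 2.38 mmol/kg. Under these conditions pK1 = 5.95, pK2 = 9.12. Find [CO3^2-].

α₂ = 1 / (1 + [H⁺]/K2 + [H⁺]²/(K1K2)) = 1 / (1 + 10^+1.47 + 10^-0.23)
   = 1 / (1 + 29.512 + 0.58884) = 1/31.101 = 0.03215
[CO3²⁻] = α₂ × DIC = 0.03215 × 2.38 = 0.0765 mmol/kg

[CO3²⁻] = 0.0765 mmol/kg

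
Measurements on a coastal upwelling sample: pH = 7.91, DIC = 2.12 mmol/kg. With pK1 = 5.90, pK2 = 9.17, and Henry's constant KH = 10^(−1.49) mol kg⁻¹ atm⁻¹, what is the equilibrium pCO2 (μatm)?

pCO2 = 601 μatm

α₀ = 1 / (1 + K1/[H⁺] + K1K2/[H⁺]²) = 1 / (1 + 10^+2.01 + 10^+0.75)
   = 1 / (1 + 102.33 + 5.6234) = 1/108.95 = 0.009178
[CO2*] = α₀ × DIC = 0.009178 × 2.12 = 0.01946 mmol/kg = 19.46 μmol/kg
pCO2 = [CO2*]/KH = 1.946×10^-5 / 3.236×10^-2 = 601 μatm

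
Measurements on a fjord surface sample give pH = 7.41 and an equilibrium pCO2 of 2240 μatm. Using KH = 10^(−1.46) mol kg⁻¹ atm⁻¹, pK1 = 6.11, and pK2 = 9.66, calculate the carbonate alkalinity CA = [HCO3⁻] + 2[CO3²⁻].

[CO2*] = KH · pCO2 = 10^(−1.46) × 2240×10^-6 = 7.767×10^-5 mol/kg
α₀ = 1/(1 + K1/[H⁺] + K1K2/[H⁺]²) = 1/(1 + 10^+1.30 + 10^-0.95) = 0.04747
DIC = [CO2*]/α₀ = 7.767×10^-5 / 0.04747 = 1.636 mmol/kg
CA = (α₁ + 2α₂)·DIC = (0.9472 + 2×0.005327) × 1.636 = 1.57 mmol/kg

CA = 1.57 mmol/kg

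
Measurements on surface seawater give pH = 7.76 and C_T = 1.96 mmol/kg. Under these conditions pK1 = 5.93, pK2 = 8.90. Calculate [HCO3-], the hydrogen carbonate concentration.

α₁ = 1 / (1 + [H⁺]/K1 + K2/[H⁺]) = 1 / (1 + 10^-1.83 + 10^-1.14)
   = 1 / (1 + 0.014791 + 0.072444) = 1/1.0872 = 0.9198
[HCO3⁻] = α₁ × DIC = 0.9198 × 1.96 = 1.80 mmol/kg

[HCO3⁻] = 1.80 mmol/kg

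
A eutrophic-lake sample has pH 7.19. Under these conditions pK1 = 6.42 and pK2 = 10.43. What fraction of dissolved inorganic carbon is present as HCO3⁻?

α₁ = 0.854

α₁ = 1 / (1 + [H⁺]/K1 + K2/[H⁺]) = 1 / (1 + 10^-0.77 + 10^-3.24)
   = 1 / (1 + 0.16982 + 0.00057544) = 1/1.1704 = 0.8544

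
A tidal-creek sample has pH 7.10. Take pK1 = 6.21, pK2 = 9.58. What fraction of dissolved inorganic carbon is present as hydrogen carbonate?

α₁ = 1 / (1 + [H⁺]/K1 + K2/[H⁺]) = 1 / (1 + 10^-0.89 + 10^-2.48)
   = 1 / (1 + 0.12882 + 0.0033113) = 1/1.1321 = 0.8833

α₁ = 0.883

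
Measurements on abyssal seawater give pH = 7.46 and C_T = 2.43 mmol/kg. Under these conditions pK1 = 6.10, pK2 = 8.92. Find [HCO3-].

[HCO3⁻] = 2.25 mmol/kg

α₁ = 1 / (1 + [H⁺]/K1 + K2/[H⁺]) = 1 / (1 + 10^-1.36 + 10^-1.46)
   = 1 / (1 + 0.043652 + 0.034674) = 1/1.0783 = 0.9274
[HCO3⁻] = α₁ × DIC = 0.9274 × 2.43 = 2.25 mmol/kg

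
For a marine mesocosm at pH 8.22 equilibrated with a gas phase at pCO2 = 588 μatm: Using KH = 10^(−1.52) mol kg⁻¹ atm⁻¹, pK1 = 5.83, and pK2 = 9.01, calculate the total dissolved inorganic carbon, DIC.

[CO2*] = KH · pCO2 = 10^(−1.52) × 588×10^-6 = 1.776×10^-5 mol/kg
α₀ = 1/(1 + K1/[H⁺] + K1K2/[H⁺]²) = 1/(1 + 10^+2.39 + 10^+1.60) = 0.003493
DIC = [CO2*]/α₀ = 1.776×10^-5 / 0.003493 = 5.08 mmol/kg

DIC = 5.08 mmol/kg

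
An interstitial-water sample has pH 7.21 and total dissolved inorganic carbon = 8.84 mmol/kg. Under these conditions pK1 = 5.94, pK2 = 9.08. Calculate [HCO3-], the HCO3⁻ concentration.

α₁ = 1 / (1 + [H⁺]/K1 + K2/[H⁺]) = 1 / (1 + 10^-1.27 + 10^-1.87)
   = 1 / (1 + 0.053703 + 0.013490) = 1/1.0672 = 0.9370
[HCO3⁻] = α₁ × DIC = 0.9370 × 8.84 = 8.28 mmol/kg

[HCO3⁻] = 8.28 mmol/kg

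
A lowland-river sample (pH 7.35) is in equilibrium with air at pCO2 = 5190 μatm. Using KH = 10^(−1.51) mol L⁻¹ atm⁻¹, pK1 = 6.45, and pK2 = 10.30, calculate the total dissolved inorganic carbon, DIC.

[CO2*] = KH · pCO2 = 10^(−1.51) × 5190×10^-6 = 1.604×10^-4 mol/L
α₀ = 1/(1 + K1/[H⁺] + K1K2/[H⁺]²) = 1/(1 + 10^+0.90 + 10^-2.05) = 0.1117
DIC = [CO2*]/α₀ = 1.604×10^-4 / 0.1117 = 1.44 mmol/L

DIC = 1.44 mmol/L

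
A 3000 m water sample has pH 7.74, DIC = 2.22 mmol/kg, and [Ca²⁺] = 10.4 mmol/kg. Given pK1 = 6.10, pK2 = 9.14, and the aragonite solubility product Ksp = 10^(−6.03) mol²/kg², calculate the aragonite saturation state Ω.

Ω = 0.927

α₂ = 1 / (1 + [H⁺]/K2 + [H⁺]²/(K1K2)) = 1 / (1 + 10^+1.40 + 10^-0.24)
   = 1 / (1 + 25.119 + 0.57544) = 1/26.694 = 0.03746
[CO3²⁻] = α₂ × DIC = 0.03746 × 2.22 = 0.08316 mmol/kg
Ksp = 10^(−6.03) = 9.333×10^-7
Ω = [Ca²⁺][CO3²⁻]/Ksp = (10.4×10^-3)(8.316×10^-5) / 9.333×10^-7 = 0.927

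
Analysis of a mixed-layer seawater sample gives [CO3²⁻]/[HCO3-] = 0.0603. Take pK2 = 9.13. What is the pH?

pH = 7.91

From K2 = [H⁺][CO3²⁻]/[HCO3-]:  pH = pK2 + log₁₀([CO3²⁻]/[HCO3-])
log₁₀(0.0603) = -1.220
pH = 9.13 + (-1.220) = 7.91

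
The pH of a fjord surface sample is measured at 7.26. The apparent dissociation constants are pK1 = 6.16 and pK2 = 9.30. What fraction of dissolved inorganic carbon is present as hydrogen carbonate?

α₁ = 1 / (1 + [H⁺]/K1 + K2/[H⁺]) = 1 / (1 + 10^-1.10 + 10^-2.04)
   = 1 / (1 + 0.079433 + 0.0091201) = 1/1.0886 = 0.9187

α₁ = 0.919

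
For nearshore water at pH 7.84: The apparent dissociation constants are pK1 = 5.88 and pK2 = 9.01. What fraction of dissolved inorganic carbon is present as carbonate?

α₂ = 0.0627

α₂ = 1 / (1 + [H⁺]/K2 + [H⁺]²/(K1K2)) = 1 / (1 + 10^+1.17 + 10^-0.79)
   = 1 / (1 + 14.791 + 0.16218) = 1/15.953 = 0.06268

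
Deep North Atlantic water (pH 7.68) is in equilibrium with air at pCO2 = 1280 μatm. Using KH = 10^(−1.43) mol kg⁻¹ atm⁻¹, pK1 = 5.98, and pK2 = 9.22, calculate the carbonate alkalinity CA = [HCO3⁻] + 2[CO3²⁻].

CA = 2.52 mmol/kg

[CO2*] = KH · pCO2 = 10^(−1.43) × 1280×10^-6 = 4.756×10^-5 mol/kg
α₀ = 1/(1 + K1/[H⁺] + K1K2/[H⁺]²) = 1/(1 + 10^+1.70 + 10^+0.16) = 0.01902
DIC = [CO2*]/α₀ = 4.756×10^-5 / 0.01902 = 2.500 mmol/kg
CA = (α₁ + 2α₂)·DIC = (0.9535 + 2×0.02750) × 2.500 = 2.52 mmol/kg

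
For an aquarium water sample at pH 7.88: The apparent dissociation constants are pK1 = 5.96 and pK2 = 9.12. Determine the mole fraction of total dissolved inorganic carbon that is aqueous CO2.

α₀ = 1 / (1 + K1/[H⁺] + K1K2/[H⁺]²) = 1 / (1 + 10^+1.92 + 10^+0.68)
   = 1 / (1 + 83.176 + 4.7863) = 1/88.963 = 0.01124

α₀ = 0.0112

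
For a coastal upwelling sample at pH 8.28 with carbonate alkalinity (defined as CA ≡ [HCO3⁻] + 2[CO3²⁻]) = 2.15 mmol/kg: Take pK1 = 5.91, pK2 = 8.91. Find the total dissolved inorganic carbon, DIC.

CA = [HCO3⁻] + 2[CO3²⁻] = (α₁ + 2α₂)·DIC
At pH 8.28: [H⁺]/K1 = 10^-2.37 = 0.0042658, K2/[H⁺] = 10^-0.63 = 0.23442
α₁ = 1/(1 + 0.0042658 + 0.23442) = 1/1.2387 = 0.8073; α₂ = α₁·K2/[H⁺] = 0.1893
α₁ + 2α₂ = 1.1858
DIC = CA / (α₁ + 2α₂) = 2.15 / 1.1858 = 1.81 mmol/kg

DIC = 1.81 mmol/kg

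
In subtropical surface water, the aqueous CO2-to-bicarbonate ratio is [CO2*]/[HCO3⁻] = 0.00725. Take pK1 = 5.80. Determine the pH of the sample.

From K1 = [H⁺][HCO3⁻]/[CO2*]:  pH = pK1 − log₁₀([CO2*]/[HCO3⁻])
log₁₀(0.00725) = -2.140
pH = 5.80 − (-2.140) = 7.94

pH = 7.94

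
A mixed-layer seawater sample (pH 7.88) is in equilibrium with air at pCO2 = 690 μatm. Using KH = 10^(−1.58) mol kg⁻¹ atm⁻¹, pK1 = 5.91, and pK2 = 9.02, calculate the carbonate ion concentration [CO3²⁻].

[CO2*] = KH · pCO2 = 10^(−1.58) × 690×10^-6 = 1.815×10^-5 mol/kg
α₀ = 1/(1 + K1/[H⁺] + K1K2/[H⁺]²) = 1/(1 + 10^+1.97 + 10^+0.83) = 0.009893
DIC = [CO2*]/α₀ = 1.815×10^-5 / 0.009893 = 1.835 mmol/kg
[CO3²⁻] = α₂·DIC; α₂ = 0.06688, so [CO3²⁻] = 0.06688 × 1.835 = 0.123 mmol/kg

[CO3²⁻] = 0.123 mmol/kg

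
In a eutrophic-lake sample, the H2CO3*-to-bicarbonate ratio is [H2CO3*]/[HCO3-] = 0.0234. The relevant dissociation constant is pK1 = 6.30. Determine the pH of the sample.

From K1 = [H⁺][HCO3-]/[H2CO3*]:  pH = pK1 − log₁₀([H2CO3*]/[HCO3-])
log₁₀(0.0234) = -1.631
pH = 6.30 − (-1.631) = 7.93

pH = 7.93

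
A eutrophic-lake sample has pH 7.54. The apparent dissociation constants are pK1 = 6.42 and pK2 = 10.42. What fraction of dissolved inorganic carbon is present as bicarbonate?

α₁ = 1 / (1 + [H⁺]/K1 + K2/[H⁺]) = 1 / (1 + 10^-1.12 + 10^-2.88)
   = 1 / (1 + 0.075858 + 0.0013183) = 1/1.0772 = 0.9284

α₁ = 0.928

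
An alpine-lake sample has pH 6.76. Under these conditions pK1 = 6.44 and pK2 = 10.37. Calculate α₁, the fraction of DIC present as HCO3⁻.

α₁ = 1 / (1 + [H⁺]/K1 + K2/[H⁺]) = 1 / (1 + 10^-0.32 + 10^-3.61)
   = 1 / (1 + 0.47863 + 0.00024547) = 1/1.4789 = 0.6762

α₁ = 0.676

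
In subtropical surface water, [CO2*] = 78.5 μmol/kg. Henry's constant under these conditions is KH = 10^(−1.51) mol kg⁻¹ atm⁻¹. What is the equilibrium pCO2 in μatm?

KH = 10^(−1.51) = 3.090×10^-2 mol kg⁻¹ atm⁻¹
pCO2 = [CO2*]/KH = 78.5×10^-6 / 3.090×10^-2 = 2.54×10^-3 atm = 2540 μatm

pCO2 = 2540 μatm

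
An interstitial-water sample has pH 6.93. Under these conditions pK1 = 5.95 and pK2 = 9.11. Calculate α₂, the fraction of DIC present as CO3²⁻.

α₂ = 1 / (1 + [H⁺]/K2 + [H⁺]²/(K1K2)) = 1 / (1 + 10^+2.18 + 10^+1.20)
   = 1 / (1 + 151.36 + 15.849) = 1/168.21 = 0.005945

α₂ = 0.00595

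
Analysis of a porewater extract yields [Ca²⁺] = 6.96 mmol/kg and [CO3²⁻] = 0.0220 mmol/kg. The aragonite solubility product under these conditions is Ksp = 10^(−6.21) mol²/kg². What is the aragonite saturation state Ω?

Ksp = 10^(−6.21) = 6.166×10^-7
Ω = [Ca²⁺][CO3²⁻]/Ksp = (6.96×10^-3)(0.0220×10^-3) / 6.166×10^-7 = 0.248

Ω = 0.248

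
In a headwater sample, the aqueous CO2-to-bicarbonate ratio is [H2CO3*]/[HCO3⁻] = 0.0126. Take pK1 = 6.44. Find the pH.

pH = 8.34

From K1 = [H⁺][HCO3⁻]/[H2CO3*]:  pH = pK1 − log₁₀([H2CO3*]/[HCO3⁻])
log₁₀(0.0126) = -1.900
pH = 6.44 − (-1.900) = 8.34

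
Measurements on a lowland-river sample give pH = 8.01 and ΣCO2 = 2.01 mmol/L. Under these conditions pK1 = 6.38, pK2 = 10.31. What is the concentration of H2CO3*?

[CO2*] = 0.0458 mmol/L

α₀ = 1 / (1 + K1/[H⁺] + K1K2/[H⁺]²) = 1 / (1 + 10^+1.63 + 10^-0.67)
   = 1 / (1 + 42.658 + 0.21380) = 1/43.872 = 0.02279
[CO2*] = α₀ × DIC = 0.02279 × 2.01 = 0.0458 mmol/L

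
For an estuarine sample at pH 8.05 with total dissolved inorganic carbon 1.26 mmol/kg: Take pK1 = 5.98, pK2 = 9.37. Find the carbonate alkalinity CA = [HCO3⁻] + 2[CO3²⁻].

CA = 1.31 mmol/kg

CA = [HCO3⁻] + 2[CO3²⁻] = (α₁ + 2α₂)·DIC
At pH 8.05: [H⁺]/K1 = 10^-2.07 = 0.0085114, K2/[H⁺] = 10^-1.32 = 0.047863
α₁ = 1/(1 + 0.0085114 + 0.047863) = 1/1.0564 = 0.9466; α₂ = α₁·K2/[H⁺] = 0.04531
α₁ + 2α₂ = 1.0373
CA = 1.0373 × 1.26 = 1.31 mmol/kg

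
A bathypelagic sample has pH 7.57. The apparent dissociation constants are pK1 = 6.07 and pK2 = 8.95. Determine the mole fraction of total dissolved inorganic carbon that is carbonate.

α₂ = 0.0388

α₂ = 1 / (1 + [H⁺]/K2 + [H⁺]²/(K1K2)) = 1 / (1 + 10^+1.38 + 10^-0.12)
   = 1 / (1 + 23.988 + 0.75858) = 1/25.747 = 0.03884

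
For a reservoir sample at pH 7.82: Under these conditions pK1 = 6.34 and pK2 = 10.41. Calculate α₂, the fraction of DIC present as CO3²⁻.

α₂ = 1 / (1 + [H⁺]/K2 + [H⁺]²/(K1K2)) = 1 / (1 + 10^+2.59 + 10^+1.11)
   = 1 / (1 + 389.05 + 12.882) = 1/402.93 = 0.002482

α₂ = 0.00248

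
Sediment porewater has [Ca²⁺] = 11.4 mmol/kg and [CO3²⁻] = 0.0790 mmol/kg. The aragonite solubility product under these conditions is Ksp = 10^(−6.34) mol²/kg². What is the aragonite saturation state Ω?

Ksp = 10^(−6.34) = 4.571×10^-7
Ω = [Ca²⁺][CO3²⁻]/Ksp = (11.4×10^-3)(0.0790×10^-3) / 4.571×10^-7 = 1.97

Ω = 1.97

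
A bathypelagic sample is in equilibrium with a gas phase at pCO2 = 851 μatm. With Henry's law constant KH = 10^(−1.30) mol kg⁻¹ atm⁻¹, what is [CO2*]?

KH = 10^(−1.30) = 5.012×10^-2 mol kg⁻¹ atm⁻¹
[CO2*] = KH · pCO2 = 5.012×10^-2 × 851×10^-6 atm = 4.27×10^-5 mol/kg

[CO2*] = 42.7 μmol/kg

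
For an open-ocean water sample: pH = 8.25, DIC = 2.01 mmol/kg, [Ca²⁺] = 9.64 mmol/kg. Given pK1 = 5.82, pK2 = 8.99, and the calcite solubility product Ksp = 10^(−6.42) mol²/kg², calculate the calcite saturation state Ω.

α₂ = 1 / (1 + [H⁺]/K2 + [H⁺]²/(K1K2)) = 1 / (1 + 10^+0.74 + 10^-1.69)
   = 1 / (1 + 5.4954 + 0.020417) = 1/6.5158 = 0.1535
[CO3²⁻] = α₂ × DIC = 0.1535 × 2.01 = 0.3085 mmol/kg
Ksp = 10^(−6.42) = 3.802×10^-7
Ω = [Ca²⁺][CO3²⁻]/Ksp = (9.64×10^-3)(3.085×10^-4) / 3.802×10^-7 = 7.82

Ω = 7.82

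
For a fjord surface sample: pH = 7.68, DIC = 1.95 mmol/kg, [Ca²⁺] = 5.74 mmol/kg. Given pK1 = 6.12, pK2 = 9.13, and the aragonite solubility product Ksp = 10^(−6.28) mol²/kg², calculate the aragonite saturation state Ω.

α₂ = 1 / (1 + [H⁺]/K2 + [H⁺]²/(K1K2)) = 1 / (1 + 10^+1.45 + 10^-0.11)
   = 1 / (1 + 28.184 + 0.77625) = 1/29.960 = 0.03338
[CO3²⁻] = α₂ × DIC = 0.03338 × 1.95 = 0.06509 mmol/kg
Ksp = 10^(−6.28) = 5.248×10^-7
Ω = [Ca²⁺][CO3²⁻]/Ksp = (5.74×10^-3)(6.509×10^-5) / 5.248×10^-7 = 0.712

Ω = 0.712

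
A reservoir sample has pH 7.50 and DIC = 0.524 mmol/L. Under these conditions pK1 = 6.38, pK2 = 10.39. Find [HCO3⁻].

[HCO3⁻] = 0.486 mmol/L

α₁ = 1 / (1 + [H⁺]/K1 + K2/[H⁺]) = 1 / (1 + 10^-1.12 + 10^-2.89)
   = 1 / (1 + 0.075858 + 0.0012882) = 1/1.0771 = 0.9284
[HCO3⁻] = α₁ × DIC = 0.9284 × 0.524 = 0.486 mmol/L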